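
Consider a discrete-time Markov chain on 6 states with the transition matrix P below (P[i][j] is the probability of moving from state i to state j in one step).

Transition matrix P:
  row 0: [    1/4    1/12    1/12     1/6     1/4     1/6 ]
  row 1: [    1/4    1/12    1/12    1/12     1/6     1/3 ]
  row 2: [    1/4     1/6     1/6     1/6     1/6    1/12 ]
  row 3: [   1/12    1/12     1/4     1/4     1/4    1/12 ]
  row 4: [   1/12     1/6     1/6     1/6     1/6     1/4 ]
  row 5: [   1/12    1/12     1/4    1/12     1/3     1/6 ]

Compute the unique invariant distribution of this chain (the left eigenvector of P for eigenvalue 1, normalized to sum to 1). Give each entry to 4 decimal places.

π = [0.1575, 0.1162, 0.1716, 0.1551, 0.2223, 0.1773]

Balance equations π_j = Σ_i π_i·P[i][j]:
  π_0 = 1/4·π_0 + 1/4·π_1 + 1/4·π_2 + 1/12·π_3 + 1/12·π_4 + 1/12·π_5
  π_1 = 1/12·π_0 + 1/12·π_1 + 1/6·π_2 + 1/12·π_3 + 1/6·π_4 + 1/12·π_5
  π_2 = 1/12·π_0 + 1/12·π_1 + 1/6·π_2 + 1/4·π_3 + 1/6·π_4 + 1/4·π_5
  π_3 = 1/6·π_0 + 1/12·π_1 + 1/6·π_2 + 1/4·π_3 + 1/6·π_4 + 1/12·π_5
  π_4 = 1/4·π_0 + 1/6·π_1 + 1/6·π_2 + 1/4·π_3 + 1/6·π_4 + 1/3·π_5
  normalize: π_0 + π_1 + π_2 + π_3 + π_4 + π_5 = 1
Solving the linear system gives exactly π = [9040/57381, 215/1851, 6563/38254, 8902/57381, 8503/38254, 10175/57381].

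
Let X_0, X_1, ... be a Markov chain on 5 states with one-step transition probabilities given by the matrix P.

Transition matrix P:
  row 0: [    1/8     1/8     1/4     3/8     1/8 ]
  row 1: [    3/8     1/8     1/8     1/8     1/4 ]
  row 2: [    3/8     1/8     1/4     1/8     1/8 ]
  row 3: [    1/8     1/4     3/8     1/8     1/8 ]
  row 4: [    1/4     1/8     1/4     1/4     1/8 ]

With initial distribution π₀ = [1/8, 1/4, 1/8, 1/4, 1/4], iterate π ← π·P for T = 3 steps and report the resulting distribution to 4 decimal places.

π = [0.2437, 0.1509, 0.2573, 0.2046, 0.1436]

t=0: π = [0.1250, 0.2500, 0.1250, 0.2500, 0.2500]
t=1: π = [0.2500, 0.1563, 0.2500, 0.1875, 0.1563]
t=2: π = [0.2461, 0.1484, 0.2539, 0.2070, 0.1445]
t=3: π = [0.2437, 0.1509, 0.2573, 0.2046, 0.1436]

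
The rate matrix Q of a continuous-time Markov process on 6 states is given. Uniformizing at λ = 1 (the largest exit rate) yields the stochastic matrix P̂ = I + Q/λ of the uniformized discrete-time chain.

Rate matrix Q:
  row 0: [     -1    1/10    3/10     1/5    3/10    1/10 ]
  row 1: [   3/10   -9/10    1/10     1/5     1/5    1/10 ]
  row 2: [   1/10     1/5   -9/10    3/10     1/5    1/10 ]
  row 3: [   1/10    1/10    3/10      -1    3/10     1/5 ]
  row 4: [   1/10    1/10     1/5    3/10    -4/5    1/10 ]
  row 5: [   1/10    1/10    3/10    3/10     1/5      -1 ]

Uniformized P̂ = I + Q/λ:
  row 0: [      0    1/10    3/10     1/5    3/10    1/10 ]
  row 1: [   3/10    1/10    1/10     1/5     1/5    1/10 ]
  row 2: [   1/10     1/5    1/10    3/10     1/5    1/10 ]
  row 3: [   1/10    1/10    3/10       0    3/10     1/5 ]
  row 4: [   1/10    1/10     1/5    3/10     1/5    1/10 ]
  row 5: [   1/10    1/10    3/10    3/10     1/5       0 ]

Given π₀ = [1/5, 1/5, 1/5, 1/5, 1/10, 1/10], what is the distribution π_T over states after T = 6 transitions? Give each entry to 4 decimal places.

π = [0.1129, 0.1210, 0.2104, 0.2128, 0.2326, 0.1102]

t=0: π = [0.2000, 0.2000, 0.2000, 0.2000, 0.1000, 0.1000]
t=1: π = [0.1200, 0.1200, 0.2100, 0.2000, 0.2400, 0.1100]
t=2: π = [0.1120, 0.1210, 0.2100, 0.2160, 0.2320, 0.1090]
t=3: π = [0.1130, 0.1210, 0.2106, 0.2119, 0.2328, 0.1107]
t=4: π = [0.1129, 0.1211, 0.2104, 0.2130, 0.2325, 0.1101]
t=5: π = [0.1129, 0.1210, 0.2105, 0.2127, 0.2326, 0.1103]
t=6: π = [0.1129, 0.1210, 0.2104, 0.2128, 0.2326, 0.1102]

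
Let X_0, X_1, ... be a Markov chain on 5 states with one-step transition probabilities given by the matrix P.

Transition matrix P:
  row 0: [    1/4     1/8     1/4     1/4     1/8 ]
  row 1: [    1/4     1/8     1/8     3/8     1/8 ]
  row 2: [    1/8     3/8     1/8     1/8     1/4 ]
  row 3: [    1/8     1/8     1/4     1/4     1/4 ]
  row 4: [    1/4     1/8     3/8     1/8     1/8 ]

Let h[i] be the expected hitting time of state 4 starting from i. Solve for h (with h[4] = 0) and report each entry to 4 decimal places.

First-step conditioning: h[4] = 0; for i ≠ 4, h[i] = 1 + Σ_k P[i][k]·h[k].
  h[0] = 1 + 1/4·h[0] + 1/8·h[1] + 1/4·h[2] + 1/4·h[3]
  h[1] = 1 + 1/4·h[0] + 1/8·h[1] + 1/8·h[2] + 3/8·h[3]
  h[2] = 1 + 1/8·h[0] + 3/8·h[1] + 1/8·h[2] + 1/8·h[3]
  h[3] = 1 + 1/8·h[0] + 1/8·h[1] + 1/4·h[2] + 1/4·h[3]
Solving the 4×4 linear system over states ≠ 4 gives exactly h = [2368/429, 2360/429, 712/143, 2072/429, 0] (h[4] = 0 is the target).

h = [5.5198, 5.5012, 4.9790, 4.8298, 0.0000]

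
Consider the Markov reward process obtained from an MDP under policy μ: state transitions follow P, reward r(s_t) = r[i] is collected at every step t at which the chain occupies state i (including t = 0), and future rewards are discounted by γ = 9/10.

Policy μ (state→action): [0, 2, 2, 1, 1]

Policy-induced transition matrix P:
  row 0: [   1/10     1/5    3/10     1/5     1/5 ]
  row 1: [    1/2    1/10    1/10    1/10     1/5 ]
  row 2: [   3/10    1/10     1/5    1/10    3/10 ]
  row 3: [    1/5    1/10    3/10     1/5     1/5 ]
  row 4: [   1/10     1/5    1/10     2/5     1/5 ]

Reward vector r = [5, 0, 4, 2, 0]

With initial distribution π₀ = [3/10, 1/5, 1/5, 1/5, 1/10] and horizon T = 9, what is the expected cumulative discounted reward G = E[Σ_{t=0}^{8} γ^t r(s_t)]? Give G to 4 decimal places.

t=0: π = [0.3000, 0.2000, 0.2000, 0.2000, 0.1000], E[r] = 2.7000, γ^t·E[r] = 2.700000, running G = 2.700000
t=1: π = [0.2400, 0.1400, 0.2200, 0.1800, 0.2200], E[r] = 2.4400, γ^t·E[r] = 2.196000, running G = 4.896000
t=2: π = [0.2180, 0.1460, 0.2060, 0.2080, 0.2220], E[r] = 2.3300, γ^t·E[r] = 1.887300, running G = 6.783300
t=3: π = [0.2204, 0.1440, 0.2058, 0.2092, 0.2206], E[r] = 2.3436, γ^t·E[r] = 1.708484, running G = 8.491784
t=4: π = [0.2197, 0.1441, 0.2065, 0.2091, 0.2206], E[r] = 2.3427, γ^t·E[r] = 1.537032, running G = 10.028817
t=5: π = [0.2199, 0.1440, 0.2064, 0.2091, 0.2207], E[r] = 2.3430, γ^t·E[r] = 1.383541, running G = 11.412357
t=6: π = [0.2198, 0.1441, 0.2064, 0.2091, 0.2206], E[r] = 2.3429, γ^t·E[r] = 1.245092, running G = 12.657449
t=7: π = [0.2198, 0.1440, 0.2064, 0.2091, 0.2206], E[r] = 2.3429, γ^t·E[r] = 1.120605, running G = 13.778054
t=8: π = [0.2198, 0.1440, 0.2064, 0.2091, 0.2206], E[r] = 2.3429, γ^t·E[r] = 1.008540, running G = 14.786593

G = 14.7866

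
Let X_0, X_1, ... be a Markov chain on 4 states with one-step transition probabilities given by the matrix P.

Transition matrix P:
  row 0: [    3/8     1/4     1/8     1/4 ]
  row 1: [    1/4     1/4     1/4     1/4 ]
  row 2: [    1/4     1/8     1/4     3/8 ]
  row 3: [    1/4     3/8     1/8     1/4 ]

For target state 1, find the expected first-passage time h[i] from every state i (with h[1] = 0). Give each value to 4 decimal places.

h = [3.7647, 0.0000, 4.2353, 3.2941]

First-step conditioning: h[1] = 0; for i ≠ 1, h[i] = 1 + Σ_k P[i][k]·h[k].
  h[0] = 1 + 3/8·h[0] + 1/8·h[2] + 1/4·h[3]
  h[2] = 1 + 1/4·h[0] + 1/4·h[2] + 3/8·h[3]
  h[3] = 1 + 1/4·h[0] + 1/8·h[2] + 1/4·h[3]
Solving the 3×3 linear system over states ≠ 1 gives exactly h = [64/17, 0, 72/17, 56/17] (h[1] = 0 is the target).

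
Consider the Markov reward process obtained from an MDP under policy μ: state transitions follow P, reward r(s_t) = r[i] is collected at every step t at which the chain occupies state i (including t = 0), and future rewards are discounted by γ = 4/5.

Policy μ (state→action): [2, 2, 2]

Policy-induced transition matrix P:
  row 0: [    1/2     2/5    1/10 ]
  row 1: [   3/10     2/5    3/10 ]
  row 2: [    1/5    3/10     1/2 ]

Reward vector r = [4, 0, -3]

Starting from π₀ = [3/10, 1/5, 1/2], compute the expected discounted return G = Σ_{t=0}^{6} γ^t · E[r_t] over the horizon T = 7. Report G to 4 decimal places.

t=0: π = [0.3000, 0.2000, 0.5000], E[r] = -0.3000, γ^t·E[r] = -0.300000, running G = -0.300000
t=1: π = [0.3100, 0.3500, 0.3400], E[r] = 0.2200, γ^t·E[r] = 0.176000, running G = -0.124000
t=2: π = [0.3280, 0.3660, 0.3060], E[r] = 0.3940, γ^t·E[r] = 0.252160, running G = 0.128160
t=3: π = [0.3350, 0.3694, 0.2956], E[r] = 0.4532, γ^t·E[r] = 0.232038, running G = 0.360198
t=4: π = [0.3374, 0.3704, 0.2921], E[r] = 0.4734, γ^t·E[r] = 0.193905, running G = 0.554103
t=5: π = [0.3383, 0.3708, 0.2909], E[r] = 0.4803, γ^t·E[r] = 0.157383, running G = 0.711486
t=6: π = [0.3386, 0.3709, 0.2905], E[r] = 0.4827, γ^t·E[r] = 0.126524, running G = 0.838010

G = 0.8380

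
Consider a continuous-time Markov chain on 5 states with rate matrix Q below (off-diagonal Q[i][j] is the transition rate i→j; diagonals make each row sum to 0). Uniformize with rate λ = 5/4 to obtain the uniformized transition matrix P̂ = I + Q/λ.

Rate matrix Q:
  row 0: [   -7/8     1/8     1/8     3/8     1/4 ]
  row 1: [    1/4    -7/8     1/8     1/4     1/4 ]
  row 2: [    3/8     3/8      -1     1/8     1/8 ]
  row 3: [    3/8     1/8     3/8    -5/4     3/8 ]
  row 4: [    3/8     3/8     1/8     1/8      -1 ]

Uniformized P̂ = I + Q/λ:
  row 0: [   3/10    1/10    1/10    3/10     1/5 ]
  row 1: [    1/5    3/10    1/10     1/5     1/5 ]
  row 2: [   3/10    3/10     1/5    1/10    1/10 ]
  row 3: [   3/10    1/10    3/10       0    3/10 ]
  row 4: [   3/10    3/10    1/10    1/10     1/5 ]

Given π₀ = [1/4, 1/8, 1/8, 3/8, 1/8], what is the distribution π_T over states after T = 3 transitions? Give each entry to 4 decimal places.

t=0: π = [0.2500, 0.1250, 0.1250, 0.3750, 0.1250]
t=1: π = [0.2875, 0.1750, 0.1875, 0.1250, 0.2250]
t=2: π = [0.2825, 0.2175, 0.1438, 0.1625, 0.1938]
t=3: π = [0.2783, 0.2110, 0.1469, 0.1620, 0.2019]

π = [0.2783, 0.2110, 0.1469, 0.1620, 0.2019]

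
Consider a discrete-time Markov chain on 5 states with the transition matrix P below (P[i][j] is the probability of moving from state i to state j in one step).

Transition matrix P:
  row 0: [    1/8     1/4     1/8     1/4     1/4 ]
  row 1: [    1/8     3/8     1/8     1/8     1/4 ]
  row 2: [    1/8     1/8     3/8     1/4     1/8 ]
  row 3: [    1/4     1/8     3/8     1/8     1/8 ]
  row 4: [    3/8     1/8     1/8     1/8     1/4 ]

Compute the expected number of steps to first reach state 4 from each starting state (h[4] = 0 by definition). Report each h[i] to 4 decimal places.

h = [5.0947, 4.9845, 5.9621, 5.8657, 0.0000]

First-step conditioning: h[4] = 0; for i ≠ 4, h[i] = 1 + Σ_k P[i][k]·h[k].
  h[0] = 1 + 1/8·h[0] + 1/4·h[1] + 1/8·h[2] + 1/4·h[3]
  h[1] = 1 + 1/8·h[0] + 3/8·h[1] + 1/8·h[2] + 1/8·h[3]
  h[2] = 1 + 1/8·h[0] + 1/8·h[1] + 3/8·h[2] + 1/4·h[3]
  h[3] = 1 + 1/4·h[0] + 1/8·h[1] + 3/8·h[2] + 1/8·h[3]
Solving the 4×4 linear system over states ≠ 4 gives exactly h = [2960/581, 2896/581, 3464/581, 3408/581, 0] (h[4] = 0 is the target).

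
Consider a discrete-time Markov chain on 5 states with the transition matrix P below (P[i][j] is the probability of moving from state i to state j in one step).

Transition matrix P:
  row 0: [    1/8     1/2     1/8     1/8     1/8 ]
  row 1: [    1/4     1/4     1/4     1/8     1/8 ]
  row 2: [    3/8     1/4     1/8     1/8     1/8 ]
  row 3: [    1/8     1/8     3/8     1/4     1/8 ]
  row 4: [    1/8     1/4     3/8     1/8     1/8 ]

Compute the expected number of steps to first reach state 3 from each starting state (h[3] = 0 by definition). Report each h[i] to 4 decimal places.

h = [8.0000, 8.0000, 8.0000, 0.0000, 8.0000]

First-step conditioning: h[3] = 0; for i ≠ 3, h[i] = 1 + Σ_k P[i][k]·h[k].
  h[0] = 1 + 1/8·h[0] + 1/2·h[1] + 1/8·h[2] + 1/8·h[4]
  h[1] = 1 + 1/4·h[0] + 1/4·h[1] + 1/4·h[2] + 1/8·h[4]
  h[2] = 1 + 3/8·h[0] + 1/4·h[1] + 1/8·h[2] + 1/8·h[4]
  h[4] = 1 + 1/8·h[0] + 1/4·h[1] + 3/8·h[2] + 1/8·h[4]
Solving the 4×4 linear system over states ≠ 3 gives exactly h = [8, 8, 8, 0, 8] (h[3] = 0 is the target).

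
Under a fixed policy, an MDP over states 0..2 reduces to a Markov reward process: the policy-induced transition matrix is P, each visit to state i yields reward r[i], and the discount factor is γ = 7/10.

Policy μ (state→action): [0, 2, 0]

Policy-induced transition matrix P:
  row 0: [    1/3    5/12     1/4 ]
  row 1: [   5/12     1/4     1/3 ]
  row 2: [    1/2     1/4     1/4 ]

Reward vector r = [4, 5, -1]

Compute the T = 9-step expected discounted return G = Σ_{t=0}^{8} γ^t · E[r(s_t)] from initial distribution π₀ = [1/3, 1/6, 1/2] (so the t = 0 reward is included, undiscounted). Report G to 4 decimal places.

t=0: π = [0.3333, 0.1667, 0.5000], E[r] = 1.6667, γ^t·E[r] = 1.666667, running G = 1.666667
t=1: π = [0.4306, 0.3056, 0.2639], E[r] = 2.9861, γ^t·E[r] = 2.090278, running G = 3.756944
t=2: π = [0.4028, 0.3218, 0.2755], E[r] = 2.9444, γ^t·E[r] = 1.442778, running G = 5.199722
t=3: π = [0.4061, 0.3171, 0.2768], E[r] = 2.9331, γ^t·E[r] = 1.006041, running G = 6.205763
t=4: π = [0.4059, 0.3177, 0.2764], E[r] = 2.9355, γ^t·E[r] = 0.704823, running G = 6.910586
t=5: π = [0.4059, 0.3176, 0.2765], E[r] = 2.9353, γ^t·E[r] = 0.493333, running G = 7.403919
t=6: π = [0.4059, 0.3176, 0.2765], E[r] = 2.9353, γ^t·E[r] = 0.345334, running G = 7.749253
t=7: π = [0.4059, 0.3176, 0.2765], E[r] = 2.9353, γ^t·E[r] = 0.241734, running G = 7.990987
t=8: π = [0.4059, 0.3176, 0.2765], E[r] = 2.9353, γ^t·E[r] = 0.169214, running G = 8.160201

G = 8.1602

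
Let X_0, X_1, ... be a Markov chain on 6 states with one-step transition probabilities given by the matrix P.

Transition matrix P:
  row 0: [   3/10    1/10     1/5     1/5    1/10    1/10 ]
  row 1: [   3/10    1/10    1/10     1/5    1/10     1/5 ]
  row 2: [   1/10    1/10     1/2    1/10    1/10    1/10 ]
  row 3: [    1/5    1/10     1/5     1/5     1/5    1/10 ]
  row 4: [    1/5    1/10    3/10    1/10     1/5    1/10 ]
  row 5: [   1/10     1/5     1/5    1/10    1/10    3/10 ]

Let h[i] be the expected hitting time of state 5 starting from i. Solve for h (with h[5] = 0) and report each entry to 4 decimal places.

First-step conditioning: h[5] = 0; for i ≠ 5, h[i] = 1 + Σ_k P[i][k]·h[k].
  h[0] = 1 + 3/10·h[0] + 1/10·h[1] + 1/5·h[2] + 1/5·h[3] + 1/10·h[4]
  h[1] = 1 + 3/10·h[0] + 1/10·h[1] + 1/10·h[2] + 1/5·h[3] + 1/10·h[4]
  h[2] = 1 + 1/10·h[0] + 1/10·h[1] + 1/2·h[2] + 1/10·h[3] + 1/10·h[4]
  h[3] = 1 + 1/5·h[0] + 1/10·h[1] + 1/5·h[2] + 1/5·h[3] + 1/5·h[4]
  h[4] = 1 + 1/5·h[0] + 1/10·h[1] + 3/10·h[2] + 1/10·h[3] + 1/5·h[4]
Solving the 5×5 linear system over states ≠ 5 gives exactly h = [100/11, 90/11, 100/11, 100/11, 100/11, 0] (h[5] = 0 is the target).

h = [9.0909, 8.1818, 9.0909, 9.0909, 9.0909, 0.0000]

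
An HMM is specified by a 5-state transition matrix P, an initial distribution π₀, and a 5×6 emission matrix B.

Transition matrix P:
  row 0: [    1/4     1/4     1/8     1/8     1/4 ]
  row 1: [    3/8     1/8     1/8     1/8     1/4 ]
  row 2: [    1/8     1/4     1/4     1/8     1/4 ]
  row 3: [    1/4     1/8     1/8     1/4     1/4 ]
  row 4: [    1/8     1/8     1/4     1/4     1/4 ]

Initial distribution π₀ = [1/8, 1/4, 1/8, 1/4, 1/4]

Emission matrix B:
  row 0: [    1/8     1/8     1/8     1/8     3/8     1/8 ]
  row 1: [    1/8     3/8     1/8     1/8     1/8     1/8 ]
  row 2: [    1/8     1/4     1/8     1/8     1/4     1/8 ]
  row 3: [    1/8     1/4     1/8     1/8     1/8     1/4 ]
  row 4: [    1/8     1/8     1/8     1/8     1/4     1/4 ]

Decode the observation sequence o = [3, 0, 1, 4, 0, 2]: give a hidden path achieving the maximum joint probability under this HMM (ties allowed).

path = [1, 0, 1, 0, 1, 0]

t=0: δ = [1.562e-02, 3.125e-02, 1.562e-02, 3.125e-02, 3.125e-02]  (obs o_0=3)
t=1: δ = [1.465e-03, 4.883e-04, 9.766e-04, 9.766e-04, 9.766e-04]  ψ = [1, 0, 4, 3, 1]  (obs o_1=0)
t=2: δ = [4.578e-05, 1.373e-04, 6.104e-05, 6.104e-05, 4.578e-05]  ψ = [0, 0, 2, 3, 0]  (obs o_2=1)
t=3: δ = [1.931e-05, 2.146e-06, 4.292e-06, 2.146e-06, 8.583e-06]  ψ = [1, 1, 1, 1, 1]  (obs o_3=4)
t=4: δ = [6.035e-07, 6.035e-07, 3.017e-07, 3.017e-07, 6.035e-07]  ψ = [0, 0, 0, 0, 0]  (obs o_4=0)
t=5: δ = [2.829e-08, 1.886e-08, 1.886e-08, 1.886e-08, 1.886e-08]  ψ = [1, 0, 4, 4, 0]  (obs o_5=2)
backtrack: best end state = 0; path = [1, 0, 1, 0, 1, 0]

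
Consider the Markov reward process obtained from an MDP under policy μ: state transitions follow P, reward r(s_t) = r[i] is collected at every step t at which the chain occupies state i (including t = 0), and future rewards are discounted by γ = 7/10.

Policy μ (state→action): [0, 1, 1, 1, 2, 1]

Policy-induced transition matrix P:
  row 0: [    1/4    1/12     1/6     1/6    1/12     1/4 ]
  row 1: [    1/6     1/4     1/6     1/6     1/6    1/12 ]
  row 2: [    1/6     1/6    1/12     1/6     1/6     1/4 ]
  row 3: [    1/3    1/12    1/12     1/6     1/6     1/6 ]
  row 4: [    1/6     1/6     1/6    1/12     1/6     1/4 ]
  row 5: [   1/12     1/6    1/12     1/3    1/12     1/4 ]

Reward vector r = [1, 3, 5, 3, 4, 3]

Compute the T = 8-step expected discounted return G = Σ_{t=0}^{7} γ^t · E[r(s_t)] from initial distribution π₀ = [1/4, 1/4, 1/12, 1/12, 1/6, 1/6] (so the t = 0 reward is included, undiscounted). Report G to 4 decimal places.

t=0: π = [0.2500, 0.2500, 0.0833, 0.0833, 0.1667, 0.1667], E[r] = 2.8333, γ^t·E[r] = 2.833333, running G = 2.833333
t=1: π = [0.1875, 0.1597, 0.1389, 0.1806, 0.1319, 0.2014], E[r] = 3.0347, γ^t·E[r] = 2.124306, running G = 4.957639
t=2: π = [0.1956, 0.1493, 0.1233, 0.1892, 0.1343, 0.2083], E[r] = 2.9896, γ^t·E[r] = 1.464896, running G = 6.422535
t=3: π = [0.1971, 0.1470, 0.1233, 0.1902, 0.1330, 0.2093], E[r] = 2.9852, γ^t·E[r] = 1.023938, running G = 7.446473
t=4: π = [0.1974, 0.1466, 0.1231, 0.1905, 0.1328, 0.2096], E[r] = 2.9843, γ^t·E[r] = 0.716528, running G = 8.163001
t=5: π = [0.1974, 0.1466, 0.1231, 0.1905, 0.1328, 0.2097], E[r] = 2.9841, γ^t·E[r] = 0.501539, running G = 8.664540
t=6: π = [0.1974, 0.1466, 0.1231, 0.1906, 0.1327, 0.2097], E[r] = 2.9841, γ^t·E[r] = 0.351072, running G = 9.015612
t=7: π = [0.1974, 0.1466, 0.1231, 0.1906, 0.1327, 0.2097], E[r] = 2.9841, γ^t·E[r] = 0.245750, running G = 9.261362

G = 9.2614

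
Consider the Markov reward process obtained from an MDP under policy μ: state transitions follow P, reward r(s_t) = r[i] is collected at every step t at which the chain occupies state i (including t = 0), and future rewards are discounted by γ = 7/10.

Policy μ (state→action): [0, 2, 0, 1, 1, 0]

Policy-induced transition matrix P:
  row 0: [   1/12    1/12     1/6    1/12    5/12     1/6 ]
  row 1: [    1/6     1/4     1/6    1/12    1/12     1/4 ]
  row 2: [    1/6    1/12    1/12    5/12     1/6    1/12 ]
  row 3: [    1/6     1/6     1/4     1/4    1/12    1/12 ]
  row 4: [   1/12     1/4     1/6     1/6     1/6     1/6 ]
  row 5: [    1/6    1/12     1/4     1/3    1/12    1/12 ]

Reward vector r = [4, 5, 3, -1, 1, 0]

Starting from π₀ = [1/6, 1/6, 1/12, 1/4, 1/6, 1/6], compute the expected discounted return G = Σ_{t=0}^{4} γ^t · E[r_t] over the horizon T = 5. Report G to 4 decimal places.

t=0: π = [0.1667, 0.1667, 0.0833, 0.2500, 0.1667, 0.1667], E[r] = 1.6667, γ^t·E[r] = 1.666667, running G = 1.666667
t=1: π = [0.1389, 0.1597, 0.1944, 0.2083, 0.1597, 0.1389], E[r] = 1.8889, γ^t·E[r] = 1.322222, running G = 2.988889
t=2: π = [0.1418, 0.1539, 0.1794, 0.2309, 0.1591, 0.1348], E[r] = 1.8032, γ^t·E[r] = 0.883588, running G = 3.872477
t=3: π = [0.1416, 0.1548, 0.1822, 0.2286, 0.1588, 0.1341], E[r] = 1.8169, γ^t·E[r] = 0.623209, running G = 4.495686
t=4: π = [0.1416, 0.1546, 0.1817, 0.2289, 0.1589, 0.1342], E[r] = 1.8149, γ^t·E[r] = 0.435756, running G = 4.931442

G = 4.9314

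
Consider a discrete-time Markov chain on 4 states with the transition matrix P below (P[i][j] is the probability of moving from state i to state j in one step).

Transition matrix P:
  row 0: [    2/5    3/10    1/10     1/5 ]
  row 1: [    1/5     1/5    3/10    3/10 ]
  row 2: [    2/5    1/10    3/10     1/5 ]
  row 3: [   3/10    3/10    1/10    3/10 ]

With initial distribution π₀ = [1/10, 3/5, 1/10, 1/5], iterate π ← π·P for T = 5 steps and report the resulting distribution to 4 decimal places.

t=0: π = [0.1000, 0.6000, 0.1000, 0.2000]
t=1: π = [0.2600, 0.2200, 0.2400, 0.2800]
t=2: π = [0.3280, 0.2300, 0.1920, 0.2500]
t=3: π = [0.3290, 0.2386, 0.1844, 0.2480]
t=4: π = [0.3275, 0.2393, 0.1846, 0.2487]
t=5: π = [0.3273, 0.2392, 0.1848, 0.2488]

π = [0.3273, 0.2392, 0.1848, 0.2488]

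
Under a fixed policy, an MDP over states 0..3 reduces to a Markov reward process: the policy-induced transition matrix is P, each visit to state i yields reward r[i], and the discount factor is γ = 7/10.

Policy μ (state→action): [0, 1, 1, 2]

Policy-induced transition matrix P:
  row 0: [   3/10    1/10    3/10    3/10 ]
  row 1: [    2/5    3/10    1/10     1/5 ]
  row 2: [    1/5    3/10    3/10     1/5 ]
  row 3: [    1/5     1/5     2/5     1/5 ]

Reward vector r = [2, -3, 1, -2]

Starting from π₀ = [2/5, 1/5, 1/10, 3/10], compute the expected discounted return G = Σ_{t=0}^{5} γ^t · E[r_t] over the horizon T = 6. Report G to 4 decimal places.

t=0: π = [0.4000, 0.2000, 0.1000, 0.3000], E[r] = -0.3000, γ^t·E[r] = -0.300000, running G = -0.300000
t=1: π = [0.2800, 0.1900, 0.2900, 0.2400], E[r] = -0.2000, γ^t·E[r] = -0.140000, running G = -0.440000
t=2: π = [0.2660, 0.2200, 0.2860, 0.2280], E[r] = -0.2980, γ^t·E[r] = -0.146020, running G = -0.586020
t=3: π = [0.2706, 0.2240, 0.2788, 0.2266], E[r] = -0.3052, γ^t·E[r] = -0.104684, running G = -0.690704
t=4: π = [0.2719, 0.2232, 0.2779, 0.2271], E[r] = -0.3022, γ^t·E[r] = -0.072558, running G = -0.763262
t=5: π = [0.2718, 0.2229, 0.2781, 0.2272], E[r] = -0.3014, γ^t·E[r] = -0.050659, running G = -0.813921

G = -0.8139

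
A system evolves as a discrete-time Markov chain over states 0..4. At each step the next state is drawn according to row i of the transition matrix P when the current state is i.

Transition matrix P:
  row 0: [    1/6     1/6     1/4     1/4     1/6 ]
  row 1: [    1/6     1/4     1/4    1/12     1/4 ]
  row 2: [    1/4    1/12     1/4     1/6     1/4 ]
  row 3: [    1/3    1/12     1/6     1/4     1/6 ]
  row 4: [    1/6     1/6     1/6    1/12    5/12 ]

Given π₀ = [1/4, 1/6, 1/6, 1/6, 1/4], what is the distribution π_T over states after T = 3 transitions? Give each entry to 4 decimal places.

t=0: π = [0.2500, 0.1667, 0.1667, 0.1667, 0.2500]
t=1: π = [0.2083, 0.1528, 0.2153, 0.1667, 0.2569]
t=2: π = [0.2124, 0.1476, 0.2147, 0.1638, 0.2616]
t=3: π = [0.2119, 0.1474, 0.2146, 0.1639, 0.2622]

π = [0.2119, 0.1474, 0.2146, 0.1639, 0.2622]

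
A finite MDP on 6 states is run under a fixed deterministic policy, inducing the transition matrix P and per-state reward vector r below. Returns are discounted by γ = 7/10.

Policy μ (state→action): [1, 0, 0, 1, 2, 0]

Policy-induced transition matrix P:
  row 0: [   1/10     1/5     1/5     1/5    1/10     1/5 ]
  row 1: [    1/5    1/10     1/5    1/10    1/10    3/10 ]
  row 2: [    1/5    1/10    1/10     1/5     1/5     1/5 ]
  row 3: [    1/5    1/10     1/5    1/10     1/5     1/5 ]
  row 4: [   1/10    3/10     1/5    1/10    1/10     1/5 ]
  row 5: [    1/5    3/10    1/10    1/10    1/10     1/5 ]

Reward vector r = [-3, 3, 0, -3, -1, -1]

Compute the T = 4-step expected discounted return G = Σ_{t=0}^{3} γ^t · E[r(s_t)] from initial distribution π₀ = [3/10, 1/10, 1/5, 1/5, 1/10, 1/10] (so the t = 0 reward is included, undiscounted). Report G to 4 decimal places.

t=0: π = [0.3000, 0.1000, 0.2000, 0.2000, 0.1000, 0.1000], E[r] = -1.4000, γ^t·E[r] = -1.400000, running G = -1.400000
t=1: π = [0.1600, 0.1700, 0.1700, 0.1500, 0.1400, 0.2100], E[r] = -0.7700, γ^t·E[r] = -0.539000, running G = -1.939000
t=2: π = [0.1700, 0.1860, 0.1620, 0.1330, 0.1320, 0.2170], E[r] = -0.7000, γ^t·E[r] = -0.343000, running G = -2.282000
t=3: π = [0.1698, 0.1868, 0.1621, 0.1332, 0.1295, 0.2186], E[r] = -0.6967, γ^t·E[r] = -0.238968, running G = -2.520968

G = -2.5210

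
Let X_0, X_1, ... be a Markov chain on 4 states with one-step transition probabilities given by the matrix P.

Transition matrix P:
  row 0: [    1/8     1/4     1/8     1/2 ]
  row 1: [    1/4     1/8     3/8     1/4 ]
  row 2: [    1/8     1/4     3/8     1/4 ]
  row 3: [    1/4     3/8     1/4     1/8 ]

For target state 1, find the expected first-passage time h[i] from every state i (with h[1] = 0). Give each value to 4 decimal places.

First-step conditioning: h[1] = 0; for i ≠ 1, h[i] = 1 + Σ_k P[i][k]·h[k].
  h[0] = 1 + 1/8·h[0] + 1/8·h[2] + 1/2·h[3]
  h[2] = 1 + 1/8·h[0] + 3/8·h[2] + 1/4·h[3]
  h[3] = 1 + 1/4·h[0] + 1/4·h[2] + 1/8·h[3]
Solving the 3×3 linear system over states ≠ 1 gives exactly h = [272/79, 0, 280/79, 248/79] (h[1] = 0 is the target).

h = [3.4430, 0.0000, 3.5443, 3.1392]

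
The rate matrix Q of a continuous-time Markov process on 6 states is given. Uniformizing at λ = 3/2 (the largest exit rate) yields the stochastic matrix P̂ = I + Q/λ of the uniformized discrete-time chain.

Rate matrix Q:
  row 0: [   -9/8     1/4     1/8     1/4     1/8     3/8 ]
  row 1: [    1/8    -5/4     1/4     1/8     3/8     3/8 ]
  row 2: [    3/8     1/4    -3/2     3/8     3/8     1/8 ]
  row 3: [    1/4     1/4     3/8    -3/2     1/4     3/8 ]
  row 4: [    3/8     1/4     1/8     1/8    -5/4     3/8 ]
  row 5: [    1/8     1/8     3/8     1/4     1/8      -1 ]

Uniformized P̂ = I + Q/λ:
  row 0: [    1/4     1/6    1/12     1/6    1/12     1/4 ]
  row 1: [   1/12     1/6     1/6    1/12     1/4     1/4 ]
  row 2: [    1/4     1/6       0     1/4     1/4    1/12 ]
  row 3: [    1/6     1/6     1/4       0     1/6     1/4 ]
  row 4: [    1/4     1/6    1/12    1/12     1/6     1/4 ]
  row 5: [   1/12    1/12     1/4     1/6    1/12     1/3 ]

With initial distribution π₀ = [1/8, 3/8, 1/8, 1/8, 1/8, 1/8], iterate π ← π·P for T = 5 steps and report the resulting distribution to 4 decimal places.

π = [0.1736, 0.1462, 0.1463, 0.1317, 0.1561, 0.2461]

t=0: π = [0.1250, 0.3750, 0.1250, 0.1250, 0.1250, 0.1250]
t=1: π = [0.1563, 0.1563, 0.1458, 0.1146, 0.1875, 0.2396]
t=2: π = [0.1745, 0.1467, 0.1432, 0.1311, 0.1589, 0.2457]
t=3: π = [0.1737, 0.1462, 0.1464, 0.1313, 0.1558, 0.2466]
t=4: π = [0.1736, 0.1461, 0.1463, 0.1318, 0.1560, 0.2461]
t=5: π = [0.1736, 0.1462, 0.1463, 0.1317, 0.1561, 0.2461]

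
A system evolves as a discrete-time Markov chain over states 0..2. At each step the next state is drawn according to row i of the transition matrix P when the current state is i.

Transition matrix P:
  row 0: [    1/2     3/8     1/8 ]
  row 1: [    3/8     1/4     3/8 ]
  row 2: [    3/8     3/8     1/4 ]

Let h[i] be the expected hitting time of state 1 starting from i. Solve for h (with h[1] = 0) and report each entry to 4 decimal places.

First-step conditioning: h[1] = 0; for i ≠ 1, h[i] = 1 + Σ_k P[i][k]·h[k].
  h[0] = 1 + 1/2·h[0] + 1/8·h[2]
  h[2] = 1 + 3/8·h[0] + 1/4·h[2]
Solving the 2×2 linear system over states ≠ 1 gives exactly h = [8/3, 0, 8/3] (h[1] = 0 is the target).

h = [2.6667, 0.0000, 2.6667]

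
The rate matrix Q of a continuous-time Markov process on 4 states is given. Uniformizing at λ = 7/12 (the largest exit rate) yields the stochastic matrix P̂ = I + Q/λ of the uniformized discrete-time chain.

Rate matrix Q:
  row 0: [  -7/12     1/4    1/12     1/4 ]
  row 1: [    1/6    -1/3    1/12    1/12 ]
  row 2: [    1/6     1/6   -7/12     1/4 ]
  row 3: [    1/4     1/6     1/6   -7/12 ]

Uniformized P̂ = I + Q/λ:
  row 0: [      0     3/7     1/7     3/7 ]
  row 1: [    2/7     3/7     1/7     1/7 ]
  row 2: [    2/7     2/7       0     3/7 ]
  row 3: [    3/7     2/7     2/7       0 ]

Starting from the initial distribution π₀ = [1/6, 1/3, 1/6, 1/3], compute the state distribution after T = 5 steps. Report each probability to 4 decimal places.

π = [0.2489, 0.3742, 0.1541, 0.2229]

t=0: π = [0.1667, 0.3333, 0.1667, 0.3333]
t=1: π = [0.2857, 0.3571, 0.1667, 0.1905]
t=2: π = [0.2313, 0.3776, 0.1463, 0.2449]
t=3: π = [0.2546, 0.3727, 0.1569, 0.2157]
t=4: π = [0.2438, 0.3753, 0.1513, 0.2296]
t=5: π = [0.2489, 0.3742, 0.1541, 0.2229]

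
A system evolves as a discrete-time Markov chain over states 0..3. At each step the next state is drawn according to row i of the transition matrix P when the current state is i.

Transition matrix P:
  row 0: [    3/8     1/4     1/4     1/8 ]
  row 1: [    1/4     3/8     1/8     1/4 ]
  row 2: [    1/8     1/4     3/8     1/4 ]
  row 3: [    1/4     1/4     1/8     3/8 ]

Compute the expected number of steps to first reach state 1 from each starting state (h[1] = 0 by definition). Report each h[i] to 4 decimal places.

First-step conditioning: h[1] = 0; for i ≠ 1, h[i] = 1 + Σ_k P[i][k]·h[k].
  h[0] = 1 + 3/8·h[0] + 1/4·h[2] + 1/8·h[3]
  h[2] = 1 + 1/8·h[0] + 3/8·h[2] + 1/4·h[3]
  h[3] = 1 + 1/4·h[0] + 1/8·h[2] + 3/8·h[3]
Solving the 3×3 linear system over states ≠ 1 gives exactly h = [4, 0, 4, 4] (h[1] = 0 is the target).

h = [4.0000, 0.0000, 4.0000, 4.0000]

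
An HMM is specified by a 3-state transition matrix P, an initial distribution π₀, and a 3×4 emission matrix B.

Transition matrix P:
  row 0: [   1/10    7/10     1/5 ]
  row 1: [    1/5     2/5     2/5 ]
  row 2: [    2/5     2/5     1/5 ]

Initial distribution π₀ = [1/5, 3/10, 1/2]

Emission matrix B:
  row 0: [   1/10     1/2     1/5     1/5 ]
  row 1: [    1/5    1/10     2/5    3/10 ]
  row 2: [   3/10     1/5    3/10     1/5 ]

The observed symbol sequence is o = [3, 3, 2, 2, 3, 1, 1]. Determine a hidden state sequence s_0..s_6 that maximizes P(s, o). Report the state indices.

path = [2, 0, 1, 1, 1, 2, 0]

t=0: δ = [4.000e-02, 9.000e-02, 1.000e-01]  (obs o_0=3)
t=1: δ = [8.000e-03, 1.200e-02, 7.200e-03]  ψ = [2, 2, 1]  (obs o_1=3)
t=2: δ = [5.760e-04, 2.240e-03, 1.440e-03]  ψ = [2, 0, 1]  (obs o_2=2)
t=3: δ = [1.152e-04, 3.584e-04, 2.688e-04]  ψ = [2, 1, 1]  (obs o_3=2)
t=4: δ = [2.150e-05, 4.301e-05, 2.867e-05]  ψ = [2, 1, 1]  (obs o_4=3)
t=5: δ = [5.734e-06, 1.720e-06, 3.441e-06]  ψ = [2, 1, 1]  (obs o_5=1)
t=6: δ = [6.881e-07, 4.014e-07, 2.294e-07]  ψ = [2, 0, 0]  (obs o_6=1)
backtrack: best end state = 0; path = [2, 0, 1, 1, 1, 2, 0]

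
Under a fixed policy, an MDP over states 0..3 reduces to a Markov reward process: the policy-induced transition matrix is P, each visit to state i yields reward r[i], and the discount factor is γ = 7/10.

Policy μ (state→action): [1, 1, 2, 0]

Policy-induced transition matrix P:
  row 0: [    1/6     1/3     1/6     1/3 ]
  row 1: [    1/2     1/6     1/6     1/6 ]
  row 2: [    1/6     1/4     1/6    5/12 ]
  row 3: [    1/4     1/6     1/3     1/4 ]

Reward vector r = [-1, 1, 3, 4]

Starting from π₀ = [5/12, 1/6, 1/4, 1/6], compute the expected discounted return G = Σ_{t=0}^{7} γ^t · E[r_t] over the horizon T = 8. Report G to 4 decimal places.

t=0: π = [0.4167, 0.1667, 0.2500, 0.1667], E[r] = 1.1667, γ^t·E[r] = 1.166667, running G = 1.166667
t=1: π = [0.2361, 0.2569, 0.1944, 0.3125], E[r] = 1.8542, γ^t·E[r] = 1.297917, running G = 2.464583
t=2: π = [0.2784, 0.2222, 0.2188, 0.2807], E[r] = 1.7228, γ^t·E[r] = 0.844172, running G = 3.308756
t=3: π = [0.2641, 0.2313, 0.2134, 0.2911], E[r] = 1.7720, γ^t·E[r] = 0.607809, running G = 3.916565
t=4: π = [0.2680, 0.2285, 0.2152, 0.2883], E[r] = 1.7593, γ^t·E[r] = 0.422399, running G = 4.338964
t=5: π = [0.2669, 0.2293, 0.2147, 0.2892], E[r] = 1.7632, γ^t·E[r] = 0.296344, running G = 4.635308
t=6: π = [0.2672, 0.2290, 0.2149, 0.2889], E[r] = 1.7621, γ^t·E[r] = 0.207309, running G = 4.842618
t=7: π = [0.2671, 0.2291, 0.2148, 0.2890], E[r] = 1.7624, γ^t·E[r] = 0.145144, running G = 4.987761

G = 4.9878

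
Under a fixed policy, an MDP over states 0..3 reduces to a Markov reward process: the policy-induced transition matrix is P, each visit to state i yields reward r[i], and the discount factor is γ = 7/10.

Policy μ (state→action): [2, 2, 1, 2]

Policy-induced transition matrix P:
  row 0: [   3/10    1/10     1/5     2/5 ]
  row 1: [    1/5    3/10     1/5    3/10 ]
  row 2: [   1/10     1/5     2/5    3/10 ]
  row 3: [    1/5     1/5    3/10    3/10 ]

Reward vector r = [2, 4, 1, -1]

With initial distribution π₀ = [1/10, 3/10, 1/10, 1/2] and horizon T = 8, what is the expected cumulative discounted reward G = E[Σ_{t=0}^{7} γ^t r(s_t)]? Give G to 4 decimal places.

G = 3.5346

t=0: π = [0.1000, 0.3000, 0.1000, 0.5000], E[r] = 1.0000, γ^t·E[r] = 1.000000, running G = 1.000000
t=1: π = [0.2000, 0.2200, 0.2700, 0.3100], E[r] = 1.2400, γ^t·E[r] = 0.868000, running G = 1.868000
t=2: π = [0.1930, 0.2020, 0.2850, 0.3200], E[r] = 1.1590, γ^t·E[r] = 0.567910, running G = 2.435910
t=3: π = [0.1908, 0.2009, 0.2890, 0.3193], E[r] = 1.1549, γ^t·E[r] = 0.396131, running G = 2.832041
t=4: π = [0.1902, 0.2010, 0.2897, 0.3191], E[r] = 1.1551, γ^t·E[r] = 0.277328, running G = 3.109368
t=5: π = [0.1900, 0.2011, 0.2899, 0.3190], E[r] = 1.1553, γ^t·E[r] = 0.194164, running G = 3.303532
t=6: π = [0.1900, 0.2011, 0.2899, 0.3190], E[r] = 1.1553, γ^t·E[r] = 0.135922, running G = 3.439455
t=7: π = [0.1900, 0.2011, 0.2899, 0.3190], E[r] = 1.1553, γ^t·E[r] = 0.095147, running G = 3.534602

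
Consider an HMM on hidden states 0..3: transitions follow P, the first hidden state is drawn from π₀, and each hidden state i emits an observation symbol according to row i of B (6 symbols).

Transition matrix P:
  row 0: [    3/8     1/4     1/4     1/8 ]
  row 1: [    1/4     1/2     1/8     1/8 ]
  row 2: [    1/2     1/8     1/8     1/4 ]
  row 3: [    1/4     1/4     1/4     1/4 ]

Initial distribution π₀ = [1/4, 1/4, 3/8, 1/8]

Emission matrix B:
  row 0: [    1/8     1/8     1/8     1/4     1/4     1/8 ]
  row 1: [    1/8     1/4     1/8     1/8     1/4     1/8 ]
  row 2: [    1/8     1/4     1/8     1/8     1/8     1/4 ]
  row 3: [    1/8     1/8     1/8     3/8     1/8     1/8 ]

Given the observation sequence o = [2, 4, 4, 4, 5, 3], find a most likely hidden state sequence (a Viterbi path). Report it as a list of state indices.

path = [2, 0, 0, 0, 2, 0]

t=0: δ = [3.125e-02, 3.125e-02, 4.688e-02, 1.562e-02]  (obs o_0=2)
t=1: δ = [5.859e-03, 3.906e-03, 9.766e-04, 1.465e-03]  ψ = [2, 1, 0, 2]  (obs o_1=4)
t=2: δ = [5.493e-04, 4.883e-04, 1.831e-04, 9.155e-05]  ψ = [0, 1, 0, 0]  (obs o_2=4)
t=3: δ = [5.150e-05, 6.104e-05, 1.717e-05, 8.583e-06]  ψ = [0, 1, 0, 0]  (obs o_3=4)
t=4: δ = [2.414e-06, 3.815e-06, 3.219e-06, 9.537e-07]  ψ = [0, 1, 0, 1]  (obs o_4=5)
t=5: δ = [4.023e-07, 2.384e-07, 7.544e-08, 3.017e-07]  ψ = [2, 1, 0, 2]  (obs o_5=3)
backtrack: best end state = 0; path = [2, 0, 0, 0, 2, 0]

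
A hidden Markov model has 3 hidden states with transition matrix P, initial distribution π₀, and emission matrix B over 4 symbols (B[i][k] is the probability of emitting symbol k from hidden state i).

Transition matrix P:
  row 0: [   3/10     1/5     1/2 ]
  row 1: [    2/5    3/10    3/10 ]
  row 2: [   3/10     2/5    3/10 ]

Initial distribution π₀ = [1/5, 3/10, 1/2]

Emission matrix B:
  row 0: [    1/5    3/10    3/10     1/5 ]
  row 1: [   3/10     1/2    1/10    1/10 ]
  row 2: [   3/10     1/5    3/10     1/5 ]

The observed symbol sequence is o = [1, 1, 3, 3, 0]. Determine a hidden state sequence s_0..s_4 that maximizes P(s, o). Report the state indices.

path = [1, 1, 0, 2, 1]

t=0: δ = [6.000e-02, 1.500e-01, 1.000e-01]  (obs o_0=1)
t=1: δ = [1.800e-02, 2.250e-02, 9.000e-03]  ψ = [1, 1, 1]  (obs o_1=1)
t=2: δ = [1.800e-03, 6.750e-04, 1.800e-03]  ψ = [1, 1, 0]  (obs o_2=3)
t=3: δ = [1.080e-04, 7.200e-05, 1.800e-04]  ψ = [0, 2, 0]  (obs o_3=3)
t=4: δ = [1.080e-05, 2.160e-05, 1.620e-05]  ψ = [2, 2, 0]  (obs o_4=0)
backtrack: best end state = 1; path = [1, 1, 0, 2, 1]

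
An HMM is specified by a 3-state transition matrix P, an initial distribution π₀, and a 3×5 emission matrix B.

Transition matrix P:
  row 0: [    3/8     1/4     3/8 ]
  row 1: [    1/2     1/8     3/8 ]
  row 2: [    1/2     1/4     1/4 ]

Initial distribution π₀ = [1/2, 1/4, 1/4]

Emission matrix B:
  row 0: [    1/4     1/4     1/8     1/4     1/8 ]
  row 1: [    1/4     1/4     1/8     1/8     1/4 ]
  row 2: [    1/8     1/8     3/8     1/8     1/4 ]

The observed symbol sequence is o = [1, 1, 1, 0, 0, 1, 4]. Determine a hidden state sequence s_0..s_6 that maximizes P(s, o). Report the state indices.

path = [0, 0, 0, 0, 0, 0, 2]

t=0: δ = [1.250e-01, 6.250e-02, 3.125e-02]  (obs o_0=1)
t=1: δ = [1.172e-02, 7.812e-03, 5.859e-03]  ψ = [0, 0, 0]  (obs o_1=1)
t=2: δ = [1.099e-03, 7.324e-04, 5.493e-04]  ψ = [0, 0, 0]  (obs o_2=1)
t=3: δ = [1.030e-04, 6.866e-05, 5.150e-05]  ψ = [0, 0, 0]  (obs o_3=0)
t=4: δ = [9.656e-06, 6.437e-06, 4.828e-06]  ψ = [0, 0, 0]  (obs o_4=0)
t=5: δ = [9.052e-07, 6.035e-07, 4.526e-07]  ψ = [0, 0, 0]  (obs o_5=1)
t=6: δ = [4.243e-08, 5.658e-08, 8.487e-08]  ψ = [0, 0, 0]  (obs o_6=4)
backtrack: best end state = 2; path = [0, 0, 0, 0, 0, 0, 2]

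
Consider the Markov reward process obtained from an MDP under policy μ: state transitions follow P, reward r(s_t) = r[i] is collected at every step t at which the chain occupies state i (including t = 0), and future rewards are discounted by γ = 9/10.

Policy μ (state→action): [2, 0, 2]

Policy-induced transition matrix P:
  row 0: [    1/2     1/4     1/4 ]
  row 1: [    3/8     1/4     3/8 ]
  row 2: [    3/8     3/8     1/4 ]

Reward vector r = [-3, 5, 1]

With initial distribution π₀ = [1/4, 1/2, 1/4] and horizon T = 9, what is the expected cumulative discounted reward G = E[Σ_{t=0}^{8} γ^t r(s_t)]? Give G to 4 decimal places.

t=0: π = [0.2500, 0.5000, 0.2500], E[r] = 2.0000, γ^t·E[r] = 2.000000, running G = 2.000000
t=1: π = [0.4063, 0.2813, 0.3125], E[r] = 0.5000, γ^t·E[r] = 0.450000, running G = 2.450000
t=2: π = [0.4258, 0.2891, 0.2852], E[r] = 0.4531, γ^t·E[r] = 0.367031, running G = 2.817031
t=3: π = [0.4282, 0.2856, 0.2861], E[r] = 0.4297, γ^t·E[r] = 0.313242, running G = 3.130273
t=4: π = [0.4285, 0.2858, 0.2857], E[r] = 0.4290, γ^t·E[r] = 0.281437, running G = 3.411711
t=5: π = [0.4286, 0.2857, 0.2857], E[r] = 0.4286, γ^t·E[r] = 0.253077, running G = 3.664788
t=6: π = [0.4286, 0.2857, 0.2857], E[r] = 0.4286, γ^t·E[r] = 0.227764, running G = 3.892552
t=7: π = [0.4286, 0.2857, 0.2857], E[r] = 0.4286, γ^t·E[r] = 0.204985, running G = 4.097536
t=8: π = [0.4286, 0.2857, 0.2857], E[r] = 0.4286, γ^t·E[r] = 0.184486, running G = 4.282022

G = 4.2820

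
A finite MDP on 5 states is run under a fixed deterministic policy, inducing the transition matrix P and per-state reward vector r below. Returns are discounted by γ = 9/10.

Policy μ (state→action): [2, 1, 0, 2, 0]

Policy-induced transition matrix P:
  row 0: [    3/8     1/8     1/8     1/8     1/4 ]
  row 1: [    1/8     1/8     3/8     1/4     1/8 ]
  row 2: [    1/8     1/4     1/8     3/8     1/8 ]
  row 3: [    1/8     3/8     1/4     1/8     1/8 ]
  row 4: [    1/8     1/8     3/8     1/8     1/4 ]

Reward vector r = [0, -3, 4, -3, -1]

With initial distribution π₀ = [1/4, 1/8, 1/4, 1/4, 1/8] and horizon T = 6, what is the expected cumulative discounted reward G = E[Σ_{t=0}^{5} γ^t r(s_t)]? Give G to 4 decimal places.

t=0: π = [0.2500, 0.1250, 0.2500, 0.2500, 0.1250], E[r] = -0.2500, γ^t·E[r] = -0.250000, running G = -0.250000
t=1: π = [0.1875, 0.2188, 0.2188, 0.2031, 0.1719], E[r] = -0.5625, γ^t·E[r] = -0.506250, running G = -0.756250
t=2: π = [0.1719, 0.2031, 0.2480, 0.2070, 0.1699], E[r] = -0.4082, γ^t·E[r] = -0.330645, running G = -1.086895
t=3: π = [0.1680, 0.2078, 0.2441, 0.2124, 0.1677], E[r] = -0.4517, γ^t·E[r] = -0.329260, running G = -1.416155
t=4: π = [0.1670, 0.2086, 0.2454, 0.2120, 0.1670], E[r] = -0.4471, γ^t·E[r] = -0.293371, running G = -1.709526
t=5: π = [0.1667, 0.2087, 0.2454, 0.2124, 0.1667], E[r] = -0.4485, γ^t·E[r] = -0.264833, running G = -1.974359

G = -1.9744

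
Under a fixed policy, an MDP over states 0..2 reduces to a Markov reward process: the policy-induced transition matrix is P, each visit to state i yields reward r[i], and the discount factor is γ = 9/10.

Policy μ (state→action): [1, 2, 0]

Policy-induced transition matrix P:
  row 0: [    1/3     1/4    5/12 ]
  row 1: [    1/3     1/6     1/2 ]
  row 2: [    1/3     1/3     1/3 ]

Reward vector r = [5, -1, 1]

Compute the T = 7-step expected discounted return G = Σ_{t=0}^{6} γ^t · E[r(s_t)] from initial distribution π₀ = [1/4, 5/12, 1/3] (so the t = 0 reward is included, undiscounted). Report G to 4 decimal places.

t=0: π = [0.2500, 0.4167, 0.3333], E[r] = 1.1667, γ^t·E[r] = 1.166667, running G = 1.166667
t=1: π = [0.3333, 0.2431, 0.4236], E[r] = 1.8472, γ^t·E[r] = 1.662500, running G = 2.829167
t=2: π = [0.3333, 0.2650, 0.4016], E[r] = 1.8032, γ^t·E[r] = 1.460625, running G = 4.289792
t=3: π = [0.3333, 0.2614, 0.4053], E[r] = 1.8106, γ^t·E[r] = 1.319906, running G = 5.609698
t=4: π = [0.3333, 0.2620, 0.4047], E[r] = 1.8093, γ^t·E[r] = 1.187114, running G = 6.796812
t=5: π = [0.3333, 0.2619, 0.4048], E[r] = 1.8096, γ^t·E[r] = 1.068523, running G = 7.865335
t=6: π = [0.3333, 0.2619, 0.4048], E[r] = 1.8095, γ^t·E[r] = 0.961653, running G = 8.826987

G = 8.8270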